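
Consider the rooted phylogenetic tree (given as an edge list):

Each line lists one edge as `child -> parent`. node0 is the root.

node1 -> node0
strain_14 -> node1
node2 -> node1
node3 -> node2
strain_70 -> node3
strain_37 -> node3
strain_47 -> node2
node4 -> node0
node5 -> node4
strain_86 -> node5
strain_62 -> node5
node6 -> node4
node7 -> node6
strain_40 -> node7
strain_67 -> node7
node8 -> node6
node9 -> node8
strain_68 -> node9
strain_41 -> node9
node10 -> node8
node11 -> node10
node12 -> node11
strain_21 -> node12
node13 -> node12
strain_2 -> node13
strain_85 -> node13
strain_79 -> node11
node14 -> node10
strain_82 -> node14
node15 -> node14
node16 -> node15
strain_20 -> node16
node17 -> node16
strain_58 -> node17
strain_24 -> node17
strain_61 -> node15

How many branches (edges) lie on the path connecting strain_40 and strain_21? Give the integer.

7

The MRCA of strain_40 and strain_21 is the node subtending ((strain_40,strain_67),((strain_68,strain_41),(((strain_21,(strain_2,strain_85)),strain_79),(strain_82,((strain_20,(strain_58,strain_24)),strain_61))))).
From strain_40 up to that node: 2 branches. From strain_21 up to the same node: 5 branches. Total: 2 + 5 = 7.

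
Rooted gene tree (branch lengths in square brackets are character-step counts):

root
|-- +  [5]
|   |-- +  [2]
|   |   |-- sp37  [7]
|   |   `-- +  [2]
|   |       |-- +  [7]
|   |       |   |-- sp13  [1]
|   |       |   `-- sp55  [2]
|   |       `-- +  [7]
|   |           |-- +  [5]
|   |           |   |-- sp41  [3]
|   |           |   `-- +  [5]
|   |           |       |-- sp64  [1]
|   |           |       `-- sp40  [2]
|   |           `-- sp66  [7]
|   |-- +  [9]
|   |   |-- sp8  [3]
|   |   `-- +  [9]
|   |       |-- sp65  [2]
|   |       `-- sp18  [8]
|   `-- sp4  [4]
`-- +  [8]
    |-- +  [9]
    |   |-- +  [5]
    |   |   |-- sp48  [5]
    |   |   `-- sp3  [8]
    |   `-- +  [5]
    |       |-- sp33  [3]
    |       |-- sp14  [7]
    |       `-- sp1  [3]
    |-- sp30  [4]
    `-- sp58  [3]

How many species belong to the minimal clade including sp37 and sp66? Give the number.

7

The MRCA of sp37 and sp66 is the node subtending (sp37,((sp13,sp55),((sp41,(sp64,sp40)),sp66))).
That clade contains 7 terminal taxa: sp13, sp37, sp40, sp41, sp55, sp64, sp66.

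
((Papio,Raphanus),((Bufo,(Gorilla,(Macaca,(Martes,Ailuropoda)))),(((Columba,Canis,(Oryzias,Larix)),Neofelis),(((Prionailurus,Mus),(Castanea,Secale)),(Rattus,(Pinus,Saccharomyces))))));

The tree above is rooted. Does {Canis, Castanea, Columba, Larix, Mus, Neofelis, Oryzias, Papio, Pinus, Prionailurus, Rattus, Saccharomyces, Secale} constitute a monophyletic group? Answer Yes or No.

No

The MRCA of the listed taxa is the root, so the smallest clade containing them is the whole tree.
That clade also contains Ailuropoda, Bufo, Gorilla, Macaca, Martes, Raphanus, which are not in the proposed group, so the group is not monophyletic.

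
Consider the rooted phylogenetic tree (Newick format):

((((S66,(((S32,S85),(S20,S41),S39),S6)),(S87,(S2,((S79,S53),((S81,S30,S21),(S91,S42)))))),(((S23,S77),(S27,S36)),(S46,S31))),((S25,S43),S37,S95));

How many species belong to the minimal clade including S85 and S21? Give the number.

16

The MRCA of S85 and S21 is the node subtending ((S66,(((S32,S85),(S20,S41),S39),S6)),(S87,(S2,((S79,S53),((S81,S30,S21),(S91,S42)))))).
That clade contains 16 terminal taxa: S2, S20, S21, S30, S32, S39, S41, S42, S53, S6, S66, S79, S81, S85, S87, S91.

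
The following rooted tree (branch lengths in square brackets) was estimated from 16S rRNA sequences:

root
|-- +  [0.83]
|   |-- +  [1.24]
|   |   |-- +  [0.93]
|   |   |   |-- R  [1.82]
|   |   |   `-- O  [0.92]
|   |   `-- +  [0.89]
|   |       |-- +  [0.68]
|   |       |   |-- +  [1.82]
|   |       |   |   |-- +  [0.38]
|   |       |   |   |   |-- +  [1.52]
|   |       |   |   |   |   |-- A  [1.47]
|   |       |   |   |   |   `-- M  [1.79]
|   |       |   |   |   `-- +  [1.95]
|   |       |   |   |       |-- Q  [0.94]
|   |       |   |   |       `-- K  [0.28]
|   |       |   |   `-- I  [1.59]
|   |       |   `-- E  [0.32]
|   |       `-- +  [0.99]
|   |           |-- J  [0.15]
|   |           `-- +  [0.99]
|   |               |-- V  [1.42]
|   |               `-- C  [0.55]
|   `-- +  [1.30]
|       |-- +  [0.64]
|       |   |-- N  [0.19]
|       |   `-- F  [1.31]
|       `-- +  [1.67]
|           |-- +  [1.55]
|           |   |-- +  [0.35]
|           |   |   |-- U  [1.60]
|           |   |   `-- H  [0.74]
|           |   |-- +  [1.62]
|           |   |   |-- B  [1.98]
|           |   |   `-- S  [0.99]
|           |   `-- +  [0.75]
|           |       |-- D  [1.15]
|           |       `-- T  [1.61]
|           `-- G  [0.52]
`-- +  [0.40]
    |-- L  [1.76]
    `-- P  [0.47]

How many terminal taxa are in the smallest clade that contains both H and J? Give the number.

The MRCA of H and J is the node subtending (((R,O),(((((A,M),(Q,K)),I),E),(J,(V,C)))),((N,F),(((U,H),(B,S),(D,T)),G))).
That clade contains 20 terminal taxa: A, B, C, D, E, F, G, H, I, J, K, M, N, O, Q, R, S, T, U, V.

20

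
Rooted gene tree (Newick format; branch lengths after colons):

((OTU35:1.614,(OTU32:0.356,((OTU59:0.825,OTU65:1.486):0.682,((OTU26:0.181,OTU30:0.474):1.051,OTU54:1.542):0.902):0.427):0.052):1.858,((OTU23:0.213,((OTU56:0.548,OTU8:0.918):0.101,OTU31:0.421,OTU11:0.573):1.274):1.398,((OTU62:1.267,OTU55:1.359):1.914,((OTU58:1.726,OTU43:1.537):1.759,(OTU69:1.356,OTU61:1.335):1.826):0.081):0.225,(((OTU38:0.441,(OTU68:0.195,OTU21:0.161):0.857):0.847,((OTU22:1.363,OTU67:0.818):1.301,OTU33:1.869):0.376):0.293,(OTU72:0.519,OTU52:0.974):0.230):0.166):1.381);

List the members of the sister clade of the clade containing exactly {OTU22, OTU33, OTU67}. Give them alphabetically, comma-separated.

OTU21, OTU38, OTU68

The clade containing exactly {OTU22, OTU33, OTU67} attaches to the tree at the node subtending ((OTU38,(OTU68,OTU21)),((OTU22,OTU67),OTU33)).
The other lineage descending from that same node — the sister group — is (OTU38,(OTU68,OTU21)); its 3 tips in alphabetical order are the answer.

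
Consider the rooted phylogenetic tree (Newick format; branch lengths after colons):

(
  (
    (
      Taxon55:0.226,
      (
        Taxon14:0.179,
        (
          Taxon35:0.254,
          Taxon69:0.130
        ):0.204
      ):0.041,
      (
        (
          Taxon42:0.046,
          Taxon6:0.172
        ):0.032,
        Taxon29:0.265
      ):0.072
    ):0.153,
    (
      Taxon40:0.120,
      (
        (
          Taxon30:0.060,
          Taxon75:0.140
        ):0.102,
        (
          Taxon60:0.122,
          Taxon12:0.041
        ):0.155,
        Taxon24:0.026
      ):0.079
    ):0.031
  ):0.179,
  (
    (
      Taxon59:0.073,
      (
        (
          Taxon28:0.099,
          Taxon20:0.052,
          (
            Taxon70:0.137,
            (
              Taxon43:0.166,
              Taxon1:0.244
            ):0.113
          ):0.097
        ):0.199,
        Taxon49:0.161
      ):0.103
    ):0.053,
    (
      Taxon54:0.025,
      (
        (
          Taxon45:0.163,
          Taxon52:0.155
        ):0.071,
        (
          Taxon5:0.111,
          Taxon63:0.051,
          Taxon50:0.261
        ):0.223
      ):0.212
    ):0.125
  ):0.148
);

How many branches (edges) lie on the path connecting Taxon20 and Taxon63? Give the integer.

The MRCA of Taxon20 and Taxon63 is the node subtending ((Taxon59,((Taxon28,Taxon20,(Taxon70,(Taxon43,Taxon1))),Taxon49)),(Taxon54,((Taxon45,Taxon52),(Taxon5,Taxon63,Taxon50)))).
From Taxon20 up to that node: 4 branches. From Taxon63 up to the same node: 4 branches. Total: 4 + 4 = 8.

8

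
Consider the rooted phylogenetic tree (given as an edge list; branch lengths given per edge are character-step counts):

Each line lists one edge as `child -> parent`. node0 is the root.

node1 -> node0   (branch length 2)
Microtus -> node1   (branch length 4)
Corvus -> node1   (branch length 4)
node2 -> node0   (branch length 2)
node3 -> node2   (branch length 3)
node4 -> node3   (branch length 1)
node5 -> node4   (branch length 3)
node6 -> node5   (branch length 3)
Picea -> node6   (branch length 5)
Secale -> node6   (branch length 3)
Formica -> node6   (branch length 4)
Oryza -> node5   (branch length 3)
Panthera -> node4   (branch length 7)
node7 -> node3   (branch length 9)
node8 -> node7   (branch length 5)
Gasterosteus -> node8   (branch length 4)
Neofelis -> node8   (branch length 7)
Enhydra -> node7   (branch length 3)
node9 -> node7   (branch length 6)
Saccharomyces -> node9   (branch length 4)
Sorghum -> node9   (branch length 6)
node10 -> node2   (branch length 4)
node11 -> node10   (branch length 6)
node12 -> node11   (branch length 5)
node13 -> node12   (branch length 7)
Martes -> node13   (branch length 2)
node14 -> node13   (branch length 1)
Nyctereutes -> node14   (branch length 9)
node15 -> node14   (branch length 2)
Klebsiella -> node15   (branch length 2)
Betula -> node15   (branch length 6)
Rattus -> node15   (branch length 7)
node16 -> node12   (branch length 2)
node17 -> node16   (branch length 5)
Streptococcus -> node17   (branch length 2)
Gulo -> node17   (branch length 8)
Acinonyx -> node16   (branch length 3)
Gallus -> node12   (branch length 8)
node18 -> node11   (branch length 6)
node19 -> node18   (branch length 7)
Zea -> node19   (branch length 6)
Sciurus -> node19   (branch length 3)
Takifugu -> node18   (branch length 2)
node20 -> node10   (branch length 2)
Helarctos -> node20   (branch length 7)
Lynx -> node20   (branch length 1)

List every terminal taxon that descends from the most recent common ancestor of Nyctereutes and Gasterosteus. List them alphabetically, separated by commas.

Tracing Nyctereutes: it sits inside (Nyctereutes,(Klebsiella,Betula,Rattus)).
Tracing Gasterosteus: it sits inside (Gasterosteus,Neofelis).
The smallest clade enclosing both is (((((Picea,Secale,Formica),Oryza),Panthera),((Gasterosteus,Neofelis),Enhydra,(Saccharomyces,Sorghum))),((((Martes,(Nyctereutes,(Klebsiella,Betula,Rattus))),((Streptococcus,Gulo),Acinonyx),Gallus),((Zea,Sciurus),Takifugu)),(Helarctos,Lynx))); the answer is its 24 terminal taxa in alphabetical order.

Acinonyx, Betula, Enhydra, Formica, Gallus, Gasterosteus, Gulo, Helarctos, Klebsiella, Lynx, Martes, Neofelis, Nyctereutes, Oryza, Panthera, Picea, Rattus, Saccharomyces, Sciurus, Secale, Sorghum, Streptococcus, Takifugu, Zea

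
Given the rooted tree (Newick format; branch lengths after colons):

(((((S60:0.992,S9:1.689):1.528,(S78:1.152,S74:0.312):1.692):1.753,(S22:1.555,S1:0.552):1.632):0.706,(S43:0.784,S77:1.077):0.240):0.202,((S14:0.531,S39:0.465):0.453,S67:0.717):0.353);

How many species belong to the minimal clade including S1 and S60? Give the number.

The MRCA of S1 and S60 is the node subtending (((S60,S9),(S78,S74)),(S22,S1)).
That clade contains 6 terminal taxa: S1, S22, S60, S74, S78, S9.

6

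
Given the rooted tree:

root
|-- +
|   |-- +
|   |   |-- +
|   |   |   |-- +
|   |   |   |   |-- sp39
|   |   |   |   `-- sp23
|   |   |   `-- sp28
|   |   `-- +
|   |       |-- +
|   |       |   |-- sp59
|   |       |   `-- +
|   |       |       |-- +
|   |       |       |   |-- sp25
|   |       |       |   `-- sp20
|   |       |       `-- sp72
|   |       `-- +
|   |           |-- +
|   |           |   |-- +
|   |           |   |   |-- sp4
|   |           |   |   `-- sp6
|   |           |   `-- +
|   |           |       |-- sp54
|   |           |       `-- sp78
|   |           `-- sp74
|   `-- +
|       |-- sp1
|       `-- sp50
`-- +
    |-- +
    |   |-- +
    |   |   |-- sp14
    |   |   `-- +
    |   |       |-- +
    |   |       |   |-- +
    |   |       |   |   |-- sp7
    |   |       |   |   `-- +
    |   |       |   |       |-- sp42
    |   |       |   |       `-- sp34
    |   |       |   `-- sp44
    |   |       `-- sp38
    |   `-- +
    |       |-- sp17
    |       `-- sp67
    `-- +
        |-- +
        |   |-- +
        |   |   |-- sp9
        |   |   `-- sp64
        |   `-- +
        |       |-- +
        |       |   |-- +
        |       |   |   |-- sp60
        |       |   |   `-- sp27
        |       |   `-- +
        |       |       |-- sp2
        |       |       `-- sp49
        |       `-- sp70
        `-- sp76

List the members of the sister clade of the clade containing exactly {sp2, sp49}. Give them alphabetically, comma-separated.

The clade containing exactly {sp2, sp49} attaches to the tree at the node subtending ((sp60,sp27),(sp2,sp49)).
The other lineage descending from that same node — the sister group — is (sp60,sp27); its 2 tips in alphabetical order are the answer.

sp27, sp60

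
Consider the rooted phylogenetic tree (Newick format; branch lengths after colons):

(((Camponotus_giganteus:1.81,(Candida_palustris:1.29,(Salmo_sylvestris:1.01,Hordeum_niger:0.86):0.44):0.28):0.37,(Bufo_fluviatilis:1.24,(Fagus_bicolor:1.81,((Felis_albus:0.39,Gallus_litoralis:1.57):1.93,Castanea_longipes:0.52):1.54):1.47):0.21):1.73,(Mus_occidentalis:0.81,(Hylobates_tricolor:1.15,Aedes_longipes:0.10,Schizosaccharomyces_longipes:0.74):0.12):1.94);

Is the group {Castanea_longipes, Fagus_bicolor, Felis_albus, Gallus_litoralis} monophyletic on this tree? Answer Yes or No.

Yes

The most recent common ancestor of these taxa subtends (Fagus_bicolor,((Felis_albus,Gallus_litoralis),Castanea_longipes)).
That clade has exactly 4 tips — every listed taxon and nothing else — so the group is monophyletic.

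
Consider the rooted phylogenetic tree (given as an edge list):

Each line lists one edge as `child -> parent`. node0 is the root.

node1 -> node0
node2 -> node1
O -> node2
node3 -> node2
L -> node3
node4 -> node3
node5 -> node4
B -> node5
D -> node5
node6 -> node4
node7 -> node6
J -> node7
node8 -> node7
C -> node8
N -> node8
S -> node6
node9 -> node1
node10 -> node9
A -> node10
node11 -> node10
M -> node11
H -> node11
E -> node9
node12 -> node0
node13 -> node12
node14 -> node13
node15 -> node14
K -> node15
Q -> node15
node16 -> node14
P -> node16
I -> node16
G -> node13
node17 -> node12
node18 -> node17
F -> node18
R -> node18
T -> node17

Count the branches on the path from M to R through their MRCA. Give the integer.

9

The MRCA of M and R is the root of the tree.
From M up to that node: 5 branches. From R up to the same node: 4 branches. Total: 5 + 4 = 9.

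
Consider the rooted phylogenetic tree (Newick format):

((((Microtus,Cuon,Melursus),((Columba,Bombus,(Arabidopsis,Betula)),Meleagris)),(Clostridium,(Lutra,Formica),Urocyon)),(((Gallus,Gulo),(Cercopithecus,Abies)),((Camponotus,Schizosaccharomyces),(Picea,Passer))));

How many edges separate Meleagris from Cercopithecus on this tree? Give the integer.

The MRCA of Meleagris and Cercopithecus is the root of the tree.
From Meleagris up to that node: 4 branches. From Cercopithecus up to the same node: 4 branches. Total: 4 + 4 = 8.

8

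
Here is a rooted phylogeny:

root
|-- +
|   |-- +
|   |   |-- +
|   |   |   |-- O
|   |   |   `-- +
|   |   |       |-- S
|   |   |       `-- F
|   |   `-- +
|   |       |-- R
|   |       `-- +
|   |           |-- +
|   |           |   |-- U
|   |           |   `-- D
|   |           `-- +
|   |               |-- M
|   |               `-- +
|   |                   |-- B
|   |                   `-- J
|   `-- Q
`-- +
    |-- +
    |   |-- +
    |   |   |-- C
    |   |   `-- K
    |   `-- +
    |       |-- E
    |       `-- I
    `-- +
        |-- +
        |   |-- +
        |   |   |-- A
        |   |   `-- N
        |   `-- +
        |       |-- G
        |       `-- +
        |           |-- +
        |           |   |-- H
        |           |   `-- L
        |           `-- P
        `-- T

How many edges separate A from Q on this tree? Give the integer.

The MRCA of A and Q is the root of the tree.
From A up to that node: 5 branches. From Q up to the same node: 2 branches. Total: 5 + 2 = 7.

7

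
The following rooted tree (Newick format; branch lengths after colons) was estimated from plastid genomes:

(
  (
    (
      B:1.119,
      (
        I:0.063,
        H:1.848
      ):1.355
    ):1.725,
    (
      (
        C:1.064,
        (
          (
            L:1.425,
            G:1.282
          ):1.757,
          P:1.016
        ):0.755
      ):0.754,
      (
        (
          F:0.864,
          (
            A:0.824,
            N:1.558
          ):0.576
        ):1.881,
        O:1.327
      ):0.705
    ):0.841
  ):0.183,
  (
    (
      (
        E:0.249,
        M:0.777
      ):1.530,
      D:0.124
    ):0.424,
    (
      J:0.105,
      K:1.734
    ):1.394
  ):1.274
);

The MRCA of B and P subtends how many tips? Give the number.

The MRCA of B and P is the node subtending ((B,(I,H)),((C,((L,G),P)),((F,(A,N)),O))).
That clade contains 11 terminal taxa: A, B, C, F, G, H, I, L, N, O, P.

11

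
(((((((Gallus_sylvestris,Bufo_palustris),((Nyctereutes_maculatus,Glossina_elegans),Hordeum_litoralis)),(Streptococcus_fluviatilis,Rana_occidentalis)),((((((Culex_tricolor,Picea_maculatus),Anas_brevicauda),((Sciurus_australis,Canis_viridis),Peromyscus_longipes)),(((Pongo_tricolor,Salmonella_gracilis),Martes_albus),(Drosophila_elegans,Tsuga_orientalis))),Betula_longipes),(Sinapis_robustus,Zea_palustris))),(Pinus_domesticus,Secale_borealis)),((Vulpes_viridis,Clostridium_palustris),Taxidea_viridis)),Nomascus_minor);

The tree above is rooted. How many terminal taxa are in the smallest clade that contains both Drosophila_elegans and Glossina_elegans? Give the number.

The MRCA of Drosophila_elegans and Glossina_elegans is the node subtending ((((Gallus_sylvestris,Bufo_palustris),((Nyctereutes_maculatus,Glossina_elegans),Hordeum_litoralis)),(Streptococcus_fluviatilis,Rana_occidentalis)),((((((Culex_tricolor,Picea_maculatus),Anas_brevicauda),((Sciurus_australis,Canis_viridis),Peromyscus_longipes)),(((Pongo_tricolor,Salmonella_gracilis),Martes_albus),(Drosophila_elegans,Tsuga_orientalis))),Betula_longipes),(Sinapis_robustus,Zea_palustris))).
That clade contains 21 terminal taxa: Anas_brevicauda, Betula_longipes, Bufo_palustris, Canis_viridis, Culex_tricolor, Drosophila_elegans, Gallus_sylvestris, Glossina_elegans, Hordeum_litoralis, Martes_albus, Nyctereutes_maculatus, Peromyscus_longipes, Picea_maculatus, Pongo_tricolor, Rana_occidentalis, Salmonella_gracilis, Sciurus_australis, Sinapis_robustus, Streptococcus_fluviatilis, Tsuga_orientalis, Zea_palustris.

21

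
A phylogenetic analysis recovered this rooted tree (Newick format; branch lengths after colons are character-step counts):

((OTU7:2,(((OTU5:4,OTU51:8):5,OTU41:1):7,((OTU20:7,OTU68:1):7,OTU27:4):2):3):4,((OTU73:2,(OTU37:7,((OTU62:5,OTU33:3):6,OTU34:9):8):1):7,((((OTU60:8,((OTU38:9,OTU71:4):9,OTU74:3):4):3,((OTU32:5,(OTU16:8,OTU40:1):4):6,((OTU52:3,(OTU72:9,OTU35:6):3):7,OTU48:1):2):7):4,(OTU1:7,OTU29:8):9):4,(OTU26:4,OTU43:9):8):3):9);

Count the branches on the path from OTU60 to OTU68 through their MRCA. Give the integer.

11

The MRCA of OTU60 and OTU68 is the root of the tree.
From OTU60 up to that node: 6 branches. From OTU68 up to the same node: 5 branches. Total: 6 + 5 = 11.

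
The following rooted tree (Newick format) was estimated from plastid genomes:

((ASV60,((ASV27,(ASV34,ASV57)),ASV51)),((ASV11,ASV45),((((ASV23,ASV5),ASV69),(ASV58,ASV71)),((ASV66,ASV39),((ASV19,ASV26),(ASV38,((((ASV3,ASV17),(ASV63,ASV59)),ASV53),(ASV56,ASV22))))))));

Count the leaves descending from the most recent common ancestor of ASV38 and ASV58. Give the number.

17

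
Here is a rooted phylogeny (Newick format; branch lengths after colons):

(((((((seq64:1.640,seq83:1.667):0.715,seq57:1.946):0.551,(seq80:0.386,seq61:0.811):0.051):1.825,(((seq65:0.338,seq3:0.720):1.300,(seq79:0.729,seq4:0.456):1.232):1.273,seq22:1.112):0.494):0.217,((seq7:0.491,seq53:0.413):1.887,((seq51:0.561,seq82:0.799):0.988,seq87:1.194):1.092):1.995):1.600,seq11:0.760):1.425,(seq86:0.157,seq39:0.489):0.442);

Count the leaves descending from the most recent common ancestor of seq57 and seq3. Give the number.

10

The MRCA of seq57 and seq3 is the node subtending ((((seq64,seq83),seq57),(seq80,seq61)),(((seq65,seq3),(seq79,seq4)),seq22)).
That clade contains 10 terminal taxa: seq22, seq3, seq4, seq57, seq61, seq64, seq65, seq79, seq80, seq83.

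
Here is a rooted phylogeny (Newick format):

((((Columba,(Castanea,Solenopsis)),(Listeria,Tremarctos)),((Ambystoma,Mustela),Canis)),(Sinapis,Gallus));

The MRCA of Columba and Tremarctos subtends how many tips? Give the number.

The MRCA of Columba and Tremarctos is the node subtending ((Columba,(Castanea,Solenopsis)),(Listeria,Tremarctos)).
That clade contains 5 terminal taxa: Castanea, Columba, Listeria, Solenopsis, Tremarctos.

5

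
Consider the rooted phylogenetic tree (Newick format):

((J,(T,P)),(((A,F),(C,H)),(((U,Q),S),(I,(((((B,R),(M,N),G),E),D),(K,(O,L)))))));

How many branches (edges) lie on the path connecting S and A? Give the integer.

6

The MRCA of S and A is the node subtending (((A,F),(C,H)),(((U,Q),S),(I,(((((B,R),(M,N),G),E),D),(K,(O,L)))))).
From S up to that node: 3 branches. From A up to the same node: 3 branches. Total: 3 + 3 = 6.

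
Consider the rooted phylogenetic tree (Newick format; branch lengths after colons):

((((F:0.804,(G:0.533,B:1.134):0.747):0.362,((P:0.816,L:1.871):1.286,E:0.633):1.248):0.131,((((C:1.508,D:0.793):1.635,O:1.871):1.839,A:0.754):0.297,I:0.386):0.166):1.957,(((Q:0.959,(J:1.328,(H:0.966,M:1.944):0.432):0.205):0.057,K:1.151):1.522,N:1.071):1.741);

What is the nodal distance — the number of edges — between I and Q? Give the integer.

7

The MRCA of I and Q is the root of the tree.
From I up to that node: 3 branches. From Q up to the same node: 4 branches. Total: 3 + 4 = 7.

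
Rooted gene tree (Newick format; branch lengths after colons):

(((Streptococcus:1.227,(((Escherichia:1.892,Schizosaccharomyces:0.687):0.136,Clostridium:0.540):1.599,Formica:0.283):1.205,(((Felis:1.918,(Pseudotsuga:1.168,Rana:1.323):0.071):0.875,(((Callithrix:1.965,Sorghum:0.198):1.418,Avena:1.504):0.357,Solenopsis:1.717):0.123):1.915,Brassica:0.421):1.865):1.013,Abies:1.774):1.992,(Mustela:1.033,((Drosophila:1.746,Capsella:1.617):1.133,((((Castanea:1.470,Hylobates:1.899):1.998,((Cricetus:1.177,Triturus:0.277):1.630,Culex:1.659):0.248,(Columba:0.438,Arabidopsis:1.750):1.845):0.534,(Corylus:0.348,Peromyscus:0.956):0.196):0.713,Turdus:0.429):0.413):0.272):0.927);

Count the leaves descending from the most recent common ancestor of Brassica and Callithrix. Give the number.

8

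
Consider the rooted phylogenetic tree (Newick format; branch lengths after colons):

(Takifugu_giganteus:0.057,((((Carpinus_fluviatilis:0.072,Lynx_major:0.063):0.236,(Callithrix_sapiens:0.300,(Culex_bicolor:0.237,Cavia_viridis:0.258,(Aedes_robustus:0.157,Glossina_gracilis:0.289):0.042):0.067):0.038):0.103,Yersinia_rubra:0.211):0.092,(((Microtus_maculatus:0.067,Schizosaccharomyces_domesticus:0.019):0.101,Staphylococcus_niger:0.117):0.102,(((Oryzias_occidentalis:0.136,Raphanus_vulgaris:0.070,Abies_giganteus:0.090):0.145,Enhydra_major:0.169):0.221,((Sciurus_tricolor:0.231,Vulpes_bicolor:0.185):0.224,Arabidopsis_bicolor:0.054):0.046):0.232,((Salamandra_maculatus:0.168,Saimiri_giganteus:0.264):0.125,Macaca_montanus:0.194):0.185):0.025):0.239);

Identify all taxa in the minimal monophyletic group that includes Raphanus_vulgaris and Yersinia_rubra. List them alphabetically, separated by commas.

Tracing Raphanus_vulgaris: it sits inside (Oryzias_occidentalis,Raphanus_vulgaris,Abies_giganteus).
Tracing Yersinia_rubra: it sits inside (((Carpinus_fluviatilis,Lynx_major),(Callithrix_sapiens,(Culex_bicolor,Cavia_viridis,(Aedes_robustus,Glossina_gracilis)))),Yersinia_rubra).
The smallest clade enclosing both is ((((Carpinus_fluviatilis,Lynx_major),(Callithrix_sapiens,(Culex_bicolor,Cavia_viridis,(Aedes_robustus,Glossina_gracilis)))),Yersinia_rubra),(((Microtus_maculatus,Schizosaccharomyces_domesticus),Staphylococcus_niger),(((Oryzias_occidentalis,Raphanus_vulgaris,Abies_giganteus),Enhydra_major),((Sciurus_tricolor,Vulpes_bicolor),Arabidopsis_bicolor)),((Salamandra_maculatus,Saimiri_giganteus),Macaca_montanus))); the answer is its 21 terminal taxa in alphabetical order.

Abies_giganteus, Aedes_robustus, Arabidopsis_bicolor, Callithrix_sapiens, Carpinus_fluviatilis, Cavia_viridis, Culex_bicolor, Enhydra_major, Glossina_gracilis, Lynx_major, Macaca_montanus, Microtus_maculatus, Oryzias_occidentalis, Raphanus_vulgaris, Saimiri_giganteus, Salamandra_maculatus, Schizosaccharomyces_domesticus, Sciurus_tricolor, Staphylococcus_niger, Vulpes_bicolor, Yersinia_rubra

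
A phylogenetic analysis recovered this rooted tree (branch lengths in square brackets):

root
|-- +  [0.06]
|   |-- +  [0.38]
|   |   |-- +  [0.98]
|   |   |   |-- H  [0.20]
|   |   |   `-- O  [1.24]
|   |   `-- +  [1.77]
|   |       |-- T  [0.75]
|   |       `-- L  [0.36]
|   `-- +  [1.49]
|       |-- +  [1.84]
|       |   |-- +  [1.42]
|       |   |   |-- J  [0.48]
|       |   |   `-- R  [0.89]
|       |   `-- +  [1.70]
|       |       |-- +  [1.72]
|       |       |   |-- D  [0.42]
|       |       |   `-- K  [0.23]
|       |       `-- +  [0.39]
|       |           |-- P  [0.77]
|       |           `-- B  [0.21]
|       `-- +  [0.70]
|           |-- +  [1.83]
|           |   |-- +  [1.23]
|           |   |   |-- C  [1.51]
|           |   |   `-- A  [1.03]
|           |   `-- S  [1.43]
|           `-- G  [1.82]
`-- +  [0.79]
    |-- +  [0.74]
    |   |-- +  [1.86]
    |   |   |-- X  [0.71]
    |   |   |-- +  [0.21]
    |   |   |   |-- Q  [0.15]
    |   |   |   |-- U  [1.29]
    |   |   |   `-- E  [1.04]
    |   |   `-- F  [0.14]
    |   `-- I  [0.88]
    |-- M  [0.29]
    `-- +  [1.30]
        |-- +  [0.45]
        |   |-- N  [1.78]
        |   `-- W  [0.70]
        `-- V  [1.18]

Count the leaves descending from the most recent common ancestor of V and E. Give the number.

The MRCA of V and E is the node subtending (((X,(Q,U,E),F),I),M,((N,W),V)).
That clade contains 10 terminal taxa: E, F, I, M, N, Q, U, V, W, X.

10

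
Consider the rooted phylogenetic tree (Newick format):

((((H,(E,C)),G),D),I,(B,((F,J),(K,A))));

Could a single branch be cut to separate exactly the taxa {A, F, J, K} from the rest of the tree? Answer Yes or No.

The most recent common ancestor of these taxa subtends ((F,J),(K,A)).
That clade has exactly 4 tips — every listed taxon and nothing else — so the group is monophyletic.

Yes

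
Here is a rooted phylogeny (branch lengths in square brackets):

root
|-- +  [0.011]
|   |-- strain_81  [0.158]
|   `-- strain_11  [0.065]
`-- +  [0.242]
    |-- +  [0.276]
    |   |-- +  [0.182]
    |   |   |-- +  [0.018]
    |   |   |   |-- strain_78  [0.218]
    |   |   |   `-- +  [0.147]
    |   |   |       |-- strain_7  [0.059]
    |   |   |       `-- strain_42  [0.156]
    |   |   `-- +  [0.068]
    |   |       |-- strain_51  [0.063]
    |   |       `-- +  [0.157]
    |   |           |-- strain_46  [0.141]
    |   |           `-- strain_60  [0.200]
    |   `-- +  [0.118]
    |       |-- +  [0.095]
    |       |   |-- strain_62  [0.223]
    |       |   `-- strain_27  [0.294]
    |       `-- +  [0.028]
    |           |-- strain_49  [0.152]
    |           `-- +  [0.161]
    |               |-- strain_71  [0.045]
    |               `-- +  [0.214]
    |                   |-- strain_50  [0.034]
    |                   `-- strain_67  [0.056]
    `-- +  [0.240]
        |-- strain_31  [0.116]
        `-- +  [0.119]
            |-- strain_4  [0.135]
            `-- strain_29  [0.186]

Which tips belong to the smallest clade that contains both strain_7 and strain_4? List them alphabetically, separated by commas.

strain_27, strain_29, strain_31, strain_4, strain_42, strain_46, strain_49, strain_50, strain_51, strain_60, strain_62, strain_67, strain_7, strain_71, strain_78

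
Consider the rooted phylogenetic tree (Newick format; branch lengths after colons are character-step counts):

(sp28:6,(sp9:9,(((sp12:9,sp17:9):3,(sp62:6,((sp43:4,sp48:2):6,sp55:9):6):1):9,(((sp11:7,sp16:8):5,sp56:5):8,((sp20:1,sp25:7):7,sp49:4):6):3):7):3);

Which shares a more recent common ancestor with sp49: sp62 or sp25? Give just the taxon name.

The MRCA of sp49 and sp25 subtends ((sp20,sp25),sp49) (3 taxa).
The MRCA of sp49 and sp62 subtends (((sp12,sp17),(sp62,((sp43,sp48),sp55))),(((sp11,sp16),sp56),((sp20,sp25),sp49))) (12 taxa).
The first is nested inside the second, so sp49 shares a more recent common ancestor with sp25.

sp25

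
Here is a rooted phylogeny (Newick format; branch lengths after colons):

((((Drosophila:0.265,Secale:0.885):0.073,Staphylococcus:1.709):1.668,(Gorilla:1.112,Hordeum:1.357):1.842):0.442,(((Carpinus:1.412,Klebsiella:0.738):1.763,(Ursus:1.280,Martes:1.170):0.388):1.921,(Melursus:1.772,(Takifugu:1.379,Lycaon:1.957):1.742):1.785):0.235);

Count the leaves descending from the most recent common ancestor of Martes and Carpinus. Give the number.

4

The MRCA of Martes and Carpinus is the node subtending ((Carpinus,Klebsiella),(Ursus,Martes)).
That clade contains 4 terminal taxa: Carpinus, Klebsiella, Martes, Ursus.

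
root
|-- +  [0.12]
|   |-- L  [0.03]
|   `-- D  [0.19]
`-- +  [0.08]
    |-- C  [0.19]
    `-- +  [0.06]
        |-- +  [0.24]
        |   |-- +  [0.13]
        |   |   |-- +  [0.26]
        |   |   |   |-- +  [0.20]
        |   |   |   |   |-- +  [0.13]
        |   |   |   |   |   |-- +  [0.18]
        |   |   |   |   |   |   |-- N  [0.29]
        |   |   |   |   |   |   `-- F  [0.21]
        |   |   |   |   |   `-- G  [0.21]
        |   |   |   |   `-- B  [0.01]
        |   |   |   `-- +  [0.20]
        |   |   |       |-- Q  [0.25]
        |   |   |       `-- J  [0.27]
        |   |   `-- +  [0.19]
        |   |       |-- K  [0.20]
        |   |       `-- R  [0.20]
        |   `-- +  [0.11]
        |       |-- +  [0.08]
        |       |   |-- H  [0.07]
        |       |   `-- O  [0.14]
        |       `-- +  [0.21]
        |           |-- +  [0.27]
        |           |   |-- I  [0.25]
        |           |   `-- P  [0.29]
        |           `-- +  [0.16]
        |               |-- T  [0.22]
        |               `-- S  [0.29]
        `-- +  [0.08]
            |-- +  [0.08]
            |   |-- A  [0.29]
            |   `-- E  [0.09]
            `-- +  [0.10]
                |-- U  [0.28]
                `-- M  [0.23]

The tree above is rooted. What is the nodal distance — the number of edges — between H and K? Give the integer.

The MRCA of H and K is the node subtending ((((((N,F),G),B),(Q,J)),(K,R)),((H,O),((I,P),(T,S)))).
From H up to that node: 3 branches. From K up to the same node: 3 branches. Total: 3 + 3 = 6.

6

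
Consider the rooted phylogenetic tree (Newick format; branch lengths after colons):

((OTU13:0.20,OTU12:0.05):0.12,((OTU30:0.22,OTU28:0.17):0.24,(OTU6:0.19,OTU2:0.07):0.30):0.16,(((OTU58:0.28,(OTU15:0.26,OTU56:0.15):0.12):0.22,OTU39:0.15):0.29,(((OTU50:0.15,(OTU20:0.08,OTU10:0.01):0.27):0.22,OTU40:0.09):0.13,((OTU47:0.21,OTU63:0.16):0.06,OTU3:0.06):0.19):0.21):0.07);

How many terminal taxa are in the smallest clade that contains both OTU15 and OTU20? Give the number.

The MRCA of OTU15 and OTU20 is the node subtending (((OTU58,(OTU15,OTU56)),OTU39),(((OTU50,(OTU20,OTU10)),OTU40),((OTU47,OTU63),OTU3))).
That clade contains 11 terminal taxa: OTU10, OTU15, OTU20, OTU3, OTU39, OTU40, OTU47, OTU50, OTU56, OTU58, OTU63.

11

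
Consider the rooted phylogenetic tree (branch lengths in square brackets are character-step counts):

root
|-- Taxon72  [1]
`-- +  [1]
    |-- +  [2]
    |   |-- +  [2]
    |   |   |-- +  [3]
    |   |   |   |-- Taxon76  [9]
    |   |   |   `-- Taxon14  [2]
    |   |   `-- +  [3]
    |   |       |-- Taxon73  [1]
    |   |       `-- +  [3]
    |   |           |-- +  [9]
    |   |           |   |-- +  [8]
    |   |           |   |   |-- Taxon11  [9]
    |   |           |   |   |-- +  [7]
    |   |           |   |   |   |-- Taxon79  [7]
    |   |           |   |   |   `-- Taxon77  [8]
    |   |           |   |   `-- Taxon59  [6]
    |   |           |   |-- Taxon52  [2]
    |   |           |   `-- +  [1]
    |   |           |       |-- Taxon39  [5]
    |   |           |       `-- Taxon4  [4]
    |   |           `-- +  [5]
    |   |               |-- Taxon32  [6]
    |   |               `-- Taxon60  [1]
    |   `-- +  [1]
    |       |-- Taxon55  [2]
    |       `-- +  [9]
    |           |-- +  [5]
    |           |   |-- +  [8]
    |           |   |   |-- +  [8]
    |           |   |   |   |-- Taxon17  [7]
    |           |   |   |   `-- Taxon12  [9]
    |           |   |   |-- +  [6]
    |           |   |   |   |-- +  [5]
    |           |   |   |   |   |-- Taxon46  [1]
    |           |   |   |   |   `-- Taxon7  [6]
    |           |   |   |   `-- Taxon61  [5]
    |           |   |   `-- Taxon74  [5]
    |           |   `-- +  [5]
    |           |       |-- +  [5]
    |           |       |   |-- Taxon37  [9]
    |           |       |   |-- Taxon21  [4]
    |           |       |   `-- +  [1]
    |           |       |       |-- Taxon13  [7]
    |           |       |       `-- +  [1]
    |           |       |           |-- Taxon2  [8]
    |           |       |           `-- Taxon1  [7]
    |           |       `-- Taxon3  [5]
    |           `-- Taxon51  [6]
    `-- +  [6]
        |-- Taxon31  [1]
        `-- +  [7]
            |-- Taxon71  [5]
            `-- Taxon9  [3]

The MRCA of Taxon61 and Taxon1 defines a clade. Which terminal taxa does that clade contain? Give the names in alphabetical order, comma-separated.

Tracing Taxon61: it sits inside ((Taxon46,Taxon7),Taxon61).
Tracing Taxon1: it sits inside (Taxon2,Taxon1).
The smallest clade enclosing both is (((Taxon17,Taxon12),((Taxon46,Taxon7),Taxon61),Taxon74),((Taxon37,Taxon21,(Taxon13,(Taxon2,Taxon1))),Taxon3)); the answer is its 12 terminal taxa in alphabetical order.

Taxon1, Taxon12, Taxon13, Taxon17, Taxon2, Taxon21, Taxon3, Taxon37, Taxon46, Taxon61, Taxon7, Taxon74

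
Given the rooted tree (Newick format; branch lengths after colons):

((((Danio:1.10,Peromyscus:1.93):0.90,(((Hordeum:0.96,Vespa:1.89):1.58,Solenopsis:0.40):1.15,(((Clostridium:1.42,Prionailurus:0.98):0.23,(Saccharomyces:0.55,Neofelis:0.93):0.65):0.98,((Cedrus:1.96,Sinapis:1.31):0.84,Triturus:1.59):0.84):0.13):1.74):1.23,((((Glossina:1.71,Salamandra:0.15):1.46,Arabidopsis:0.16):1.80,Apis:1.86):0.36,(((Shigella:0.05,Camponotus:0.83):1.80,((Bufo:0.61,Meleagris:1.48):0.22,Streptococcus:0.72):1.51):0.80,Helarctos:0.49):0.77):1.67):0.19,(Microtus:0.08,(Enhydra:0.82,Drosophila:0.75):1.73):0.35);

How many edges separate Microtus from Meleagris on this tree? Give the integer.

9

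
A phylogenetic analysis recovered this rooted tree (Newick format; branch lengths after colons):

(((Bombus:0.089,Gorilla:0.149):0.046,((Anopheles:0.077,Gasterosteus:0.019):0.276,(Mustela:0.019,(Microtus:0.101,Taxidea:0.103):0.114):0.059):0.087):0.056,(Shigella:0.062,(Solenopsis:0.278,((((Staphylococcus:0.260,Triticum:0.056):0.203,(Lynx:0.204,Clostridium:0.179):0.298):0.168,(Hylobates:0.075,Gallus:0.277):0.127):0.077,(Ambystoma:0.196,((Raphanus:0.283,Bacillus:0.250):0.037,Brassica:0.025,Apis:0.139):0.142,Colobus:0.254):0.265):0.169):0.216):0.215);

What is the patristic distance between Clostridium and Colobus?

The path runs Clostridium → … → MRCA → … → Colobus; the MRCA is the node subtending ((((Staphylococcus,Triticum),(Lynx,Clostridium)),(Hylobates,Gallus)),(Ambystoma,((Raphanus,Bacillus),Brassica,Apis),Colobus)).
Branch lengths along that path: 0.179 + 0.298 + 0.168 + 0.077 + 0.265 + 0.254 = 1.241.

1.241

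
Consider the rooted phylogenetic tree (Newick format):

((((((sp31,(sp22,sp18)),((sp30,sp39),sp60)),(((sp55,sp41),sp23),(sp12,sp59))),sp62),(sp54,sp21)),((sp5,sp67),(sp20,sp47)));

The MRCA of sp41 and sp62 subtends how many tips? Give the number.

The MRCA of sp41 and sp62 is the node subtending ((((sp31,(sp22,sp18)),((sp30,sp39),sp60)),(((sp55,sp41),sp23),(sp12,sp59))),sp62).
That clade contains 12 terminal taxa: sp12, sp18, sp22, sp23, sp30, sp31, sp39, sp41, sp55, sp59, sp60, sp62.

12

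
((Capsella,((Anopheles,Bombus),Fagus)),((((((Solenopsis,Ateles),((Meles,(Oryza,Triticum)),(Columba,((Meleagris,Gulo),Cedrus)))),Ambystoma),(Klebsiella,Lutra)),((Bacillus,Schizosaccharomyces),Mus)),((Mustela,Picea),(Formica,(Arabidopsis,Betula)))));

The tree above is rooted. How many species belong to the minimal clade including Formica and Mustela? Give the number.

The MRCA of Formica and Mustela is the node subtending ((Mustela,Picea),(Formica,(Arabidopsis,Betula))).
That clade contains 5 terminal taxa: Arabidopsis, Betula, Formica, Mustela, Picea.

5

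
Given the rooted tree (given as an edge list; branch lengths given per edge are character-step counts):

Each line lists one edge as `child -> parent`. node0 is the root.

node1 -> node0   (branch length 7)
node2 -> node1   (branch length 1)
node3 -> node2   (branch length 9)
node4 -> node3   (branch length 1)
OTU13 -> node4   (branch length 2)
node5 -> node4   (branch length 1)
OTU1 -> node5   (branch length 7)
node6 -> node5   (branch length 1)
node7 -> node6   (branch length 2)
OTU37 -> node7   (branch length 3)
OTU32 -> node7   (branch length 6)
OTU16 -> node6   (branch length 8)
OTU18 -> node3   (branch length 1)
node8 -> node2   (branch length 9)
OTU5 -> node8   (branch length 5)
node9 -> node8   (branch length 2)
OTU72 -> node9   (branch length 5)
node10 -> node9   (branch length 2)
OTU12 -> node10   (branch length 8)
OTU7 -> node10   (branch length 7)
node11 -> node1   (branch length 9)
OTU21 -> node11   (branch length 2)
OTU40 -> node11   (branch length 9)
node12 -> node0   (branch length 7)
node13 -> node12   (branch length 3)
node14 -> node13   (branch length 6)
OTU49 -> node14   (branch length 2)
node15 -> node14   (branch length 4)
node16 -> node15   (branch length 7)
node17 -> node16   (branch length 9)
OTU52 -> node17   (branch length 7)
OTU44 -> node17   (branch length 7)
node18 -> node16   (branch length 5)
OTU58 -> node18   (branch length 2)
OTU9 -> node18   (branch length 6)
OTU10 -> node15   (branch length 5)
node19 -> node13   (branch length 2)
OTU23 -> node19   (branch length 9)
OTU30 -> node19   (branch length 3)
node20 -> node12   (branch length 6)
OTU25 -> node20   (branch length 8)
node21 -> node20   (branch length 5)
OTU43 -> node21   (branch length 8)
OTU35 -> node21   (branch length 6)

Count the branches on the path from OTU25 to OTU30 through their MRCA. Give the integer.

5

The MRCA of OTU25 and OTU30 is the node subtending (((OTU49,(((OTU52,OTU44),(OTU58,OTU9)),OTU10)),(OTU23,OTU30)),(OTU25,(OTU43,OTU35))).
From OTU25 up to that node: 2 branches. From OTU30 up to the same node: 3 branches. Total: 2 + 3 = 5.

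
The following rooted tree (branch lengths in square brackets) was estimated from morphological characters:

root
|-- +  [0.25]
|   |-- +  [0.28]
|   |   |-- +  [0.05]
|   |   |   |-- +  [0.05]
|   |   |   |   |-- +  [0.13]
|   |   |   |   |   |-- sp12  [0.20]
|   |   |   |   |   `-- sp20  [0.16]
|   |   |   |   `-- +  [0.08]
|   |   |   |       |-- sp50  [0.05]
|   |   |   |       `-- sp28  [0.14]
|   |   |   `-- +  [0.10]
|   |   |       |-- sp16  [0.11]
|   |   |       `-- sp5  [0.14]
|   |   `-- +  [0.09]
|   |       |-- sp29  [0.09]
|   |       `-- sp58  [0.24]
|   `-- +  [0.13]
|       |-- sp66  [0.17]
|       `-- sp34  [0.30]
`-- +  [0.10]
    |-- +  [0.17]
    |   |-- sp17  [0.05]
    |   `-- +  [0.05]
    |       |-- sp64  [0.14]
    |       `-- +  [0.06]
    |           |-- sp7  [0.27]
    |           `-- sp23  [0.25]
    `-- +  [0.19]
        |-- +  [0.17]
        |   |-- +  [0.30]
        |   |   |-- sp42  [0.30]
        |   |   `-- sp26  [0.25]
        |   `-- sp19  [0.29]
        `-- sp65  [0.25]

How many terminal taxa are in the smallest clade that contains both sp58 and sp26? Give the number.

18

The MRCA of sp58 and sp26 is the root, so the clade is the entire tree.
That clade contains 18 terminal taxa: sp12, sp16, sp17, sp19, sp20, sp23, sp26, sp28, sp29, sp34, sp42, sp5, sp50, sp58, sp64, sp65, sp66, sp7.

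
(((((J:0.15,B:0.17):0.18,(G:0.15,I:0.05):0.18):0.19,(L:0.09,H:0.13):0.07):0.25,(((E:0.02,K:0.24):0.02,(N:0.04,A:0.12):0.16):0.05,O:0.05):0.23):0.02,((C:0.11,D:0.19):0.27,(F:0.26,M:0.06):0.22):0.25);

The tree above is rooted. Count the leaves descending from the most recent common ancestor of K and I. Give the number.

11

The MRCA of K and I is the node subtending ((((J,B),(G,I)),(L,H)),(((E,K),(N,A)),O)).
That clade contains 11 terminal taxa: A, B, E, G, H, I, J, K, L, N, O.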